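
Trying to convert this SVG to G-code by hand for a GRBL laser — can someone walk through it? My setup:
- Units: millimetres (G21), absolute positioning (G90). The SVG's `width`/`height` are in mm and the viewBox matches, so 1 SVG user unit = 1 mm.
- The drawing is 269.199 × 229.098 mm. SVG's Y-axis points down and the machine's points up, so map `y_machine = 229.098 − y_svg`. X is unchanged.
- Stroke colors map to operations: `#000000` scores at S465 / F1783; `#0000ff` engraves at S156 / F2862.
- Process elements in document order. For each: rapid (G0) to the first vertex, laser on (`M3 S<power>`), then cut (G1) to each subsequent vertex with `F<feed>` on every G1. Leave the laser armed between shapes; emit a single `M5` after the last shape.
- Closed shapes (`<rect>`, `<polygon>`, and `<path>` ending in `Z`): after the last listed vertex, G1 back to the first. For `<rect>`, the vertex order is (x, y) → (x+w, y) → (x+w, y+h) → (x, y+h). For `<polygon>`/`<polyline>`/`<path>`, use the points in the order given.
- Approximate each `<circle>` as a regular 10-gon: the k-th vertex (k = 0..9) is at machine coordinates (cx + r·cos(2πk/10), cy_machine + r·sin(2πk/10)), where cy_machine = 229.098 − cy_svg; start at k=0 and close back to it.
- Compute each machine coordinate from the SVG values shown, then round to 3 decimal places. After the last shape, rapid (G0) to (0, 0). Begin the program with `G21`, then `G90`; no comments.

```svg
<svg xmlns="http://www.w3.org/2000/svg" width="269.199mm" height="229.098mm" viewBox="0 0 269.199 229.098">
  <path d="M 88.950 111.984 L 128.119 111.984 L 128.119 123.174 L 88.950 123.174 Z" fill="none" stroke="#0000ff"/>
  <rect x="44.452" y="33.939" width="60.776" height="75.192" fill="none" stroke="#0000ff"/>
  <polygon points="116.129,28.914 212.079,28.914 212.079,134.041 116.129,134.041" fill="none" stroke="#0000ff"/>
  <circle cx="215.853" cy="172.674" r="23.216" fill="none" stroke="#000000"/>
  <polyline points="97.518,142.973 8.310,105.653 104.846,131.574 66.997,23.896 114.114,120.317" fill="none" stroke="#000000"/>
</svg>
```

viewBox `0 0 269.199 229.098` with mm width/height → 1 unit = 1 mm. Flip: y_m = 229.098 − y_svg.

**Shape 1** — `<path>` rectangle, stroke `#0000ff` → engrave (S156, F2862). Machine vertices: (88.950,117.114) → (128.119,117.114) → (128.119,105.924) → (88.950,105.924) → (88.950,117.114). Closed: final G1 returns to the first vertex.

**Shape 2** — `<rect>` rectangle, stroke `#0000ff` → engrave (S156, F2862). Machine vertices: (44.452,195.159) → (105.228,195.159) → (105.228,119.967) → (44.452,119.967) → (44.452,195.159). Closed: final G1 returns to the first vertex.

**Shape 3** — `<polygon>` rectangle, stroke `#0000ff` → engrave (S156, F2862). Machine vertices: (116.129,200.184) → (212.079,200.184) → (212.079,95.057) → (116.129,95.057) → (116.129,200.184). Closed: final G1 returns to the first vertex.

**Shape 4** — `<circle>` circle, stroke `#000000` → score (S465, F1783). Machine vertices: (239.069,56.424) → (234.635,70.070) → (223.027,78.504) → (208.679,78.504) → (197.071,70.070) → (192.637,56.424) → (197.071,42.778) → (208.679,34.344) → (223.027,34.344) → (234.635,42.778) → (239.069,56.424). Closed: final G1 returns to the first vertex.

**Shape 5** — `<polyline>` open polyline, stroke `#000000` → score (S465, F1783). Machine vertices: (97.518,86.125) → (8.310,123.445) → (104.846,97.524) → (66.997,205.202) → (114.114,108.781). Open path.

G21
G90
G0 X88.950 Y117.114
M3 S156
G1 X128.119 Y117.114 F2862
G1 X128.119 Y105.924 F2862
G1 X88.950 Y105.924 F2862
G1 X88.950 Y117.114 F2862
G0 X44.452 Y195.159
M3 S156
G1 X105.228 Y195.159 F2862
G1 X105.228 Y119.967 F2862
G1 X44.452 Y119.967 F2862
G1 X44.452 Y195.159 F2862
G0 X116.129 Y200.184
M3 S156
G1 X212.079 Y200.184 F2862
G1 X212.079 Y95.057 F2862
G1 X116.129 Y95.057 F2862
G1 X116.129 Y200.184 F2862
G0 X239.069 Y56.424
M3 S465
G1 X234.635 Y70.070 F1783
G1 X223.027 Y78.504 F1783
G1 X208.679 Y78.504 F1783
G1 X197.071 Y70.070 F1783
G1 X192.637 Y56.424 F1783
G1 X197.071 Y42.778 F1783
G1 X208.679 Y34.344 F1783
G1 X223.027 Y34.344 F1783
G1 X234.635 Y42.778 F1783
G1 X239.069 Y56.424 F1783
G0 X97.518 Y86.125
M3 S465
G1 X8.310 Y123.445 F1783
G1 X104.846 Y97.524 F1783
G1 X66.997 Y205.202 F1783
G1 X114.114 Y108.781 F1783
M5
G0 X0.000 Y0.000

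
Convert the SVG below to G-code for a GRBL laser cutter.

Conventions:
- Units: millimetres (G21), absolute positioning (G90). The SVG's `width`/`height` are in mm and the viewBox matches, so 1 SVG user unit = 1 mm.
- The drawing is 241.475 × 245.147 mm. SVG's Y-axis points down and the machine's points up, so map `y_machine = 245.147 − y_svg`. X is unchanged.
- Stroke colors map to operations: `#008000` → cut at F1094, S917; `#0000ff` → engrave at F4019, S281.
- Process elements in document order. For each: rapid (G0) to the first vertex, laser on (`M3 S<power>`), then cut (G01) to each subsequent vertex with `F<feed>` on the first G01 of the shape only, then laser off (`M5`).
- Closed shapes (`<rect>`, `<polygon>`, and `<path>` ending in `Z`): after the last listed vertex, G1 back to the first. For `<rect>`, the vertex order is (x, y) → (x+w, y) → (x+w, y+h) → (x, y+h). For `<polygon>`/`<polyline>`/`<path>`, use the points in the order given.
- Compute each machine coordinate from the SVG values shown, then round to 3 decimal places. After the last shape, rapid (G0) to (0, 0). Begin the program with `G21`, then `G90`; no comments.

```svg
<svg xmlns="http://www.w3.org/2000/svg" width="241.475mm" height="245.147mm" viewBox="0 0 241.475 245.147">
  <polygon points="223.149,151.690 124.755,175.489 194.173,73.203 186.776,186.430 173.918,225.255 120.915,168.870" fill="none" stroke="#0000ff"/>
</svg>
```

G21
G90
G0 X223.149 Y93.457
M3 S281
G01 X124.755 Y69.658 F4019
G01 X194.173 Y171.944
G01 X186.776 Y58.717
G01 X173.918 Y19.892
G01 X120.915 Y76.277
G01 X223.149 Y93.457
M5
G0 X0.000 Y0.000

1 u = 1 mm; y_m = 245.147 − y.

[1] `<polygon>` closed polygon, #0000ff→engrave S281 F4019: (223.149,93.457) → (124.755,69.658) → (194.173,171.944) → (186.776,58.717) → (173.918,19.892) → (120.915,76.277) → (223.149,93.457) (closed)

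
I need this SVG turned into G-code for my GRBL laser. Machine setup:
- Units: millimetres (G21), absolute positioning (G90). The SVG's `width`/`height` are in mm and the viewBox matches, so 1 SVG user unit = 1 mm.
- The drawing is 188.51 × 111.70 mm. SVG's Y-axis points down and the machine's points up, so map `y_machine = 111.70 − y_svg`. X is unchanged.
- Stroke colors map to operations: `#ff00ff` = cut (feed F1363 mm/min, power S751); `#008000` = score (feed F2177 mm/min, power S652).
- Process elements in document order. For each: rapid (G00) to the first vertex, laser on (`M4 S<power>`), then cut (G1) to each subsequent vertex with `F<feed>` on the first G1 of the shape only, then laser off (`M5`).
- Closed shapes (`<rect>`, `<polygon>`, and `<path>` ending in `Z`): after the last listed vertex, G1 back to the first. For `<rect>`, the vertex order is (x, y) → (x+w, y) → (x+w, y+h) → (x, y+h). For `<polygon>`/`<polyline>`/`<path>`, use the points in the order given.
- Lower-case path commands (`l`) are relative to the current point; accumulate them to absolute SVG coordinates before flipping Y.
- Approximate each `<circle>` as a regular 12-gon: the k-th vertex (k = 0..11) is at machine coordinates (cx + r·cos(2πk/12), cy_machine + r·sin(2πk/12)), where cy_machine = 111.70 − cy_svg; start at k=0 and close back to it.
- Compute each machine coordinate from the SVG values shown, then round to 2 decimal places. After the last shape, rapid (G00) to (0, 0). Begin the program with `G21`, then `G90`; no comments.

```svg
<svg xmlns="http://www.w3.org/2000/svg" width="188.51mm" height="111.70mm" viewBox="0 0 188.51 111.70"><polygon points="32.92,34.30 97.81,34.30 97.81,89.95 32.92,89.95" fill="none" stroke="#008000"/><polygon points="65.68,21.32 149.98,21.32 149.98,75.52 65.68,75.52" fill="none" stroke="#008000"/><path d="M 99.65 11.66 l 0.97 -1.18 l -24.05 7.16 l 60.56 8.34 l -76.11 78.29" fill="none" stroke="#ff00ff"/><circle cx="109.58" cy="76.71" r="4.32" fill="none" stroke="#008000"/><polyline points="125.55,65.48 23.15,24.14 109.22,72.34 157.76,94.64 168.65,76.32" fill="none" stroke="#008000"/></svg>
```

G21
G90
G00 X32.92 Y77.40
M4 S652
G1 X97.81 Y77.40 F2177
G1 X97.81 Y21.75
G1 X32.92 Y21.75
G1 X32.92 Y77.40
M5
G00 X65.68 Y90.38
M4 S652
G1 X149.98 Y90.38 F2177
G1 X149.98 Y36.18
G1 X65.68 Y36.18
G1 X65.68 Y90.38
M5
G00 X99.65 Y100.04
M4 S751
G1 X100.62 Y101.22 F1363
G1 X76.57 Y94.06
G1 X137.13 Y85.72
G1 X61.02 Y7.43
M5
G00 X113.90 Y34.99
M4 S652
G1 X113.32 Y37.15 F2177
G1 X111.74 Y38.73
G1 X109.58 Y39.31
G1 X107.42 Y38.73
G1 X105.84 Y37.15
G1 X105.26 Y34.99
G1 X105.84 Y32.83
G1 X107.42 Y31.25
G1 X109.58 Y30.67
G1 X111.74 Y31.25
G1 X113.32 Y32.83
G1 X113.90 Y34.99
M5
G00 X125.55 Y46.22
M4 S652
G1 X23.15 Y87.56 F2177
G1 X109.22 Y39.36
G1 X157.76 Y17.06
G1 X168.65 Y35.38
M5
G00 X0.00 Y0.00

1 u = 1 mm; y_m = 111.70 − y.

[1] `<polygon>` rectangle, #008000→score S652 F2177: (32.92,77.40) → (97.81,77.40) → (97.81,21.75) → (32.92,21.75) → (32.92,77.40) (closed)

[2] `<polygon>` rectangle, #008000→score S652 F2177: (65.68,90.38) → (149.98,90.38) → (149.98,36.18) → (65.68,36.18) → (65.68,90.38) (closed)

[3] `<path>` open polyline, #ff00ff→cut S751 F1363: (99.65,100.04) → (100.62,101.22) → (76.57,94.06) → (137.13,85.72) → (61.02,7.43)

[4] `<circle>` circle, #008000→score S652 F2177: (113.90,34.99) → (113.32,37.15) → (111.74,38.73) → (109.58,39.31) → (107.42,38.73) → (105.84,37.15) → (105.26,34.99) → (105.84,32.83) → (107.42,31.25) → (109.58,30.67) → (111.74,31.25) → (113.32,32.83) → (113.90,34.99) (closed)

[5] `<polyline>` open polyline, #008000→score S652 F2177: (125.55,46.22) → (23.15,87.56) → (109.22,39.36) → (157.76,17.06) → (168.65,35.38)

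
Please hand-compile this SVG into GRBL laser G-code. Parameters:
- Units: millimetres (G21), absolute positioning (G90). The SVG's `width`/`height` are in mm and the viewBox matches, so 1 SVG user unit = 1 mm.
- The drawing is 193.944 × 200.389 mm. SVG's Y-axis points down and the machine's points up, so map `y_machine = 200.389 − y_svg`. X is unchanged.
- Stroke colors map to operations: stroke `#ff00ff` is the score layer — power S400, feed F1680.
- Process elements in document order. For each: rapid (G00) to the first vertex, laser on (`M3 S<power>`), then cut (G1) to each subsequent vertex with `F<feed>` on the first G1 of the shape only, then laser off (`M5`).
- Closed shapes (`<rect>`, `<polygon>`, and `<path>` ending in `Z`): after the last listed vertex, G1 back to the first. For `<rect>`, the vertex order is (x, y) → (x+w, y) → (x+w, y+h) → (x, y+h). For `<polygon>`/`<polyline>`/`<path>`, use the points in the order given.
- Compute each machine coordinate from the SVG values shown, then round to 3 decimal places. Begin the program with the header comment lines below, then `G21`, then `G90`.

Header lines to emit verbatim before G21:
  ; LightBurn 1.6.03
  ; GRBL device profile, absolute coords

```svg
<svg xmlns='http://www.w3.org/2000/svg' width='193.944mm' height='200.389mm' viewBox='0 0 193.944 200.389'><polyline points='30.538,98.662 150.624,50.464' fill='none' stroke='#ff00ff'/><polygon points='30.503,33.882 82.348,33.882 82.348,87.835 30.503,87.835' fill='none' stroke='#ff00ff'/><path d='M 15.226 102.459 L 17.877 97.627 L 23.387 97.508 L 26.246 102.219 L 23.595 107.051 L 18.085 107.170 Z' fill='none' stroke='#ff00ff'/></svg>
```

; LightBurn 1.6.03
; GRBL device profile, absolute coords
G21
G90
G00 X30.538 Y101.727
M3 S400
G1 X150.624 Y149.925 F1680
M5
G00 X30.503 Y166.507
M3 S400
G1 X82.348 Y166.507 F1680
G1 X82.348 Y112.554
G1 X30.503 Y112.554
G1 X30.503 Y166.507
M5
G00 X15.226 Y97.930
M3 S400
G1 X17.877 Y102.762 F1680
G1 X23.387 Y102.881
G1 X26.246 Y98.170
G1 X23.595 Y93.338
G1 X18.085 Y93.219
G1 X15.226 Y97.930
M5

Since the viewBox matches the mm dimensions, user units are millimetres directly. The only transform is the Y-flip y_m = 200.389 − y_svg.

Shape 1 is a line segment drawn with `<polyline>`. Its stroke #ff00ff means score at S400, F1680. After flipping Y the toolpath is (30.538,101.727) → (150.624,149.925).

Shape 2 is a rectangle drawn with `<polygon>`. Its stroke #ff00ff means score at S400, F1680. After flipping Y the toolpath is (30.503,166.507) → (82.348,166.507) → (82.348,112.554) → (30.503,112.554) → (30.503,166.507), returning to the start.

Shape 3 is a regular polygon drawn with `<path>`. Its stroke #ff00ff means score at S400, F1680. After flipping Y the toolpath is (15.226,97.930) → (17.877,102.762) → (23.387,102.881) → (26.246,98.170) → (23.595,93.338) → (18.085,93.219) → (15.226,97.930), returning to the start.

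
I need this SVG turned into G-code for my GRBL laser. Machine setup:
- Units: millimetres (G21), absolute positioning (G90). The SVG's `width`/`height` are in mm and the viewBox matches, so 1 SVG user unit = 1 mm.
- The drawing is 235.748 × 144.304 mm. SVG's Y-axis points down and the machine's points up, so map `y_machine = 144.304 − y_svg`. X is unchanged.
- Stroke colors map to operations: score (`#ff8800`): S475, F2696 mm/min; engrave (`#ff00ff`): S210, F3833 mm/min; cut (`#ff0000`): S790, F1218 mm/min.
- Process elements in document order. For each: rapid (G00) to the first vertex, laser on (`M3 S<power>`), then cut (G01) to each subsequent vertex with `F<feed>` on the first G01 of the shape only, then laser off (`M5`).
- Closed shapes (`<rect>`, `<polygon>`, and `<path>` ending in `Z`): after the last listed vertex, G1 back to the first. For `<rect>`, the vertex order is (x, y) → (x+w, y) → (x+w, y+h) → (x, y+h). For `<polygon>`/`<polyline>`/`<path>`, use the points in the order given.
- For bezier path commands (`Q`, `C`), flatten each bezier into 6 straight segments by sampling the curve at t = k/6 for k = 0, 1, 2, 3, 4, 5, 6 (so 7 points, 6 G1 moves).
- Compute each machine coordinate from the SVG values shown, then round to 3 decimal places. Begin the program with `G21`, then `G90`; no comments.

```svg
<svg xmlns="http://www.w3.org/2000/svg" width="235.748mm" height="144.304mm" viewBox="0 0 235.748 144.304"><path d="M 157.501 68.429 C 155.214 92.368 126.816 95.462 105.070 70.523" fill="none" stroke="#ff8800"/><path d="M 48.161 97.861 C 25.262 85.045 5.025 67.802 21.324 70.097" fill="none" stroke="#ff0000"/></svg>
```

G21
G90
G00 X157.501 Y75.875
M3 S475
G01 X154.333 Y65.676 F2696
G01 X147.724 Y59.151
G01 X138.583 Y56.499
G01 X127.820 Y57.920
G01 X116.346 Y63.614
G01 X105.070 Y73.781
M5
G00 X48.161 Y46.443
M3 S790
G01 X37.090 Y53.109 F1218
G01 X27.404 Y59.847
G01 X20.043 Y65.992
G01 X15.949 Y70.877
G01 X16.062 Y73.837
G01 X21.324 Y74.207
M5

1 u = 1 mm; y_m = 144.304 − y.

[1] `<path>` cubic bezier, #ff8800→score S475 F2696: (157.501,75.875) → (154.333,65.676) → (147.724,59.151) → (138.583,56.499) → (127.820,57.920) → (116.346,63.614) → (105.070,73.781)

[2] `<path>` cubic bezier, #ff0000→cut S790 F1218: (48.161,46.443) → (37.090,53.109) → (27.404,59.847) → (20.043,65.992) → (15.949,70.877) → (16.062,73.837) → (21.324,74.207)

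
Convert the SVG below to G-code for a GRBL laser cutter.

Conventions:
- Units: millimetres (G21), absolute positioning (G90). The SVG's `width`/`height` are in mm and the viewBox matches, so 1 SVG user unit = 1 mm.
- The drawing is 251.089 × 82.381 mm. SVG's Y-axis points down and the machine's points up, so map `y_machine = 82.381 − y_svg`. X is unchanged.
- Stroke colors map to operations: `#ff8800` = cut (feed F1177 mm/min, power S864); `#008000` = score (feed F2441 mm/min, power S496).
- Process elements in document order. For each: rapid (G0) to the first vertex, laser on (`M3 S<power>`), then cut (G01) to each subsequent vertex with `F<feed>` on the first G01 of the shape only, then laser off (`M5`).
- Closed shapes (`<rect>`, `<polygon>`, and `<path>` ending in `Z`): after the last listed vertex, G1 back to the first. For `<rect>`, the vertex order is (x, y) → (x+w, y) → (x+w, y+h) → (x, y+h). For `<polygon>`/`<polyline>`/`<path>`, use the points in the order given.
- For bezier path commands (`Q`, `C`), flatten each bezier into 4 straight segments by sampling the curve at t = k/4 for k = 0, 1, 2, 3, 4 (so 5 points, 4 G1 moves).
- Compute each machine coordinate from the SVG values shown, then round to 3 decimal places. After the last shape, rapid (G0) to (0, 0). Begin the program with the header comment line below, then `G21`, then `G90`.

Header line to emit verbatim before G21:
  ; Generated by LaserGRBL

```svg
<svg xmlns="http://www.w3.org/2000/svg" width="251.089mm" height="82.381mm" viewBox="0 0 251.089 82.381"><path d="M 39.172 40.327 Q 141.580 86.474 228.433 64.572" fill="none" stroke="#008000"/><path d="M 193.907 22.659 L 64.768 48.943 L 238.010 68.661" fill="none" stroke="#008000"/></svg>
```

; Generated by LaserGRBL
G21
G90
G0 X39.172 Y42.054
M3 S496
G01 X89.404 Y23.234 F2441
G01 X137.691 Y12.919
G01 X184.034 Y11.111
G01 X228.433 Y17.809
M5
G0 X193.907 Y59.722
M3 S496
G01 X64.768 Y33.438 F2441
G01 X238.010 Y13.720
M5
G0 X0.000 Y0.000

Since the viewBox matches the mm dimensions, user units are millimetres directly. The only transform is the Y-flip y_m = 82.381 − y_svg.

Shape 1 is a quadratic bezier drawn with `<path>`. Its stroke #008000 means score at S496, F2441. After flipping Y the toolpath is (39.172,42.054) → (89.404,23.234) → (137.691,12.919) → (184.034,11.111) → (228.433,17.809).

Shape 2 is a open polyline drawn with `<path>`. Its stroke #008000 means score at S496, F2441. After flipping Y the toolpath is (193.907,59.722) → (64.768,33.438) → (238.010,13.720).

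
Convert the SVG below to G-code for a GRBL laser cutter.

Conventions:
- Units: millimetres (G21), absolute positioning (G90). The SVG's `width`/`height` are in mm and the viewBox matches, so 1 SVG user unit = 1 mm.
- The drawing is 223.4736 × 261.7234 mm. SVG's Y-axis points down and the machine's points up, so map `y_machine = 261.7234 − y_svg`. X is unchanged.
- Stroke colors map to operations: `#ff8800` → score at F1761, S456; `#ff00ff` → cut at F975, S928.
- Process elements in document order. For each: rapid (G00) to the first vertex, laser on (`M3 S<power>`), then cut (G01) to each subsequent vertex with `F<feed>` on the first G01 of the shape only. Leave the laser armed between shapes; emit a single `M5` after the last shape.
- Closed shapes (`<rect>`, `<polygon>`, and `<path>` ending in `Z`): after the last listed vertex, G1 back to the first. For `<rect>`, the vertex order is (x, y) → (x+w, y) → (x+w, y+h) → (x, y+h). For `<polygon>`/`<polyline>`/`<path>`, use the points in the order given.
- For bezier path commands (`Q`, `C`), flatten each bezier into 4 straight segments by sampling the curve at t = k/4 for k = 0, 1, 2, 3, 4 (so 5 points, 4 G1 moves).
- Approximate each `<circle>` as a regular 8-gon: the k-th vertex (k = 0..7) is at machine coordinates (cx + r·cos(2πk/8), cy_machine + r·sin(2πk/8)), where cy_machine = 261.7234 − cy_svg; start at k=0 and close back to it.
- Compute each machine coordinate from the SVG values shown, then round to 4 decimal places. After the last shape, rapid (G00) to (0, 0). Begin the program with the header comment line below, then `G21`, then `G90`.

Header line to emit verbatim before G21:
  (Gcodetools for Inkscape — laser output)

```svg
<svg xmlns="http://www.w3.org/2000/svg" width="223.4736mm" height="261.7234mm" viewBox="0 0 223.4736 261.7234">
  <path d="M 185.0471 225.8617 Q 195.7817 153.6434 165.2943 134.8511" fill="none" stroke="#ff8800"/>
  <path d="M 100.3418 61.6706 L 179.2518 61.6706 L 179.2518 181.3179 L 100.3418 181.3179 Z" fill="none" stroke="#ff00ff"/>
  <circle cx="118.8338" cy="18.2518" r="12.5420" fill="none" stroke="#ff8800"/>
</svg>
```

1 u = 1 mm; y_m = 261.7234 − y.

[1] `<path>` quadratic bezier, #ff8800→score S456 F1761: (185.0471,35.8617) → (187.8380,68.6317) → (185.4762,94.7235) → (177.9616,114.1370) → (165.2943,126.8723)

[2] `<path>` rectangle, #ff00ff→cut S928 F975: (100.3418,200.0528) → (179.2518,200.0528) → (179.2518,80.4055) → (100.3418,80.4055) → (100.3418,200.0528) (closed)

[3] `<circle>` circle, #ff8800→score S456 F1761: (131.3758,243.4716) → (127.7023,252.3401) → (118.8338,256.0136) → (109.9653,252.3401) → (106.2918,243.4716) → (109.9653,234.6031) → (118.8338,230.9296) → (127.7023,234.6031) → (131.3758,243.4716) (closed)

(Gcodetools for Inkscape — laser output)
G21
G90
G00 X185.0471 Y35.8617
M3 S456
G01 X187.8380 Y68.6317 F1761
G01 X185.4762 Y94.7235
G01 X177.9616 Y114.1370
G01 X165.2943 Y126.8723
G00 X100.3418 Y200.0528
M3 S928
G01 X179.2518 Y200.0528 F975
G01 X179.2518 Y80.4055
G01 X100.3418 Y80.4055
G01 X100.3418 Y200.0528
G00 X131.3758 Y243.4716
M3 S456
G01 X127.7023 Y252.3401 F1761
G01 X118.8338 Y256.0136
G01 X109.9653 Y252.3401
G01 X106.2918 Y243.4716
G01 X109.9653 Y234.6031
G01 X118.8338 Y230.9296
G01 X127.7023 Y234.6031
G01 X131.3758 Y243.4716
M5
G00 X0.0000 Y0.0000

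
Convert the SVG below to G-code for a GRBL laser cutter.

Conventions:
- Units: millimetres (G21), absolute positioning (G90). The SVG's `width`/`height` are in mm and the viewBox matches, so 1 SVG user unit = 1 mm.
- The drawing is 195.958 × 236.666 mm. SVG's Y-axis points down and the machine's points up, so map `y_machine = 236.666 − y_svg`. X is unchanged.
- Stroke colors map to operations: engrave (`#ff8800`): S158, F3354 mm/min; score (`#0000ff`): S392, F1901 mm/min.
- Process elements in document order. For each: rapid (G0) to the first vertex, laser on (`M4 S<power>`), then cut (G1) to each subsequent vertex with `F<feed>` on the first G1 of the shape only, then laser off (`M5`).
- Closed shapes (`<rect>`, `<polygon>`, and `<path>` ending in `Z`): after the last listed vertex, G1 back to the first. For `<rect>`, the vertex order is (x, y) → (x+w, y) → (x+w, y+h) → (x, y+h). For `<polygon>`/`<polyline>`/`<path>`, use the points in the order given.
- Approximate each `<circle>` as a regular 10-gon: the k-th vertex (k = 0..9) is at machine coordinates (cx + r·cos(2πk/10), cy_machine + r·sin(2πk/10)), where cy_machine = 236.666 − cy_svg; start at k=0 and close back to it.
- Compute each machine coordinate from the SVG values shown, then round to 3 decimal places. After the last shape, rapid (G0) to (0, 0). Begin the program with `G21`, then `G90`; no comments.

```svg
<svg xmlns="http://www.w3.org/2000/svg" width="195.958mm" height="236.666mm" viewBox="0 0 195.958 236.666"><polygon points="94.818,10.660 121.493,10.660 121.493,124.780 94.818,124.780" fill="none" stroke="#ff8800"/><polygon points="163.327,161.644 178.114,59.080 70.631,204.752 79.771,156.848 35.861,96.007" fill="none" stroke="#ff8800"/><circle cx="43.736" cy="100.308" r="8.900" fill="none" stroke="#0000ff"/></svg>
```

G21
G90
G0 X94.818 Y226.006
M4 S158
G1 X121.493 Y226.006 F3354
G1 X121.493 Y111.886
G1 X94.818 Y111.886
G1 X94.818 Y226.006
M5
G0 X163.327 Y75.022
M4 S158
G1 X178.114 Y177.586 F3354
G1 X70.631 Y31.914
G1 X79.771 Y79.818
G1 X35.861 Y140.659
G1 X163.327 Y75.022
M5
G0 X52.636 Y136.358
M4 S392
G1 X50.936 Y141.589 F1901
G1 X46.486 Y144.822
G1 X40.986 Y144.822
G1 X36.536 Y141.589
G1 X34.836 Y136.358
G1 X36.536 Y131.127
G1 X40.986 Y127.894
G1 X46.486 Y127.894
G1 X50.936 Y131.127
G1 X52.636 Y136.358
M5
G0 X0.000 Y0.000

Since the viewBox matches the mm dimensions, user units are millimetres directly. The only transform is the Y-flip y_m = 236.666 − y_svg.

Shape 1 is a rectangle drawn with `<polygon>`. Its stroke #ff8800 means engrave at S158, F3354. After flipping Y the toolpath is (94.818,226.006) → (121.493,226.006) → (121.493,111.886) → (94.818,111.886) → (94.818,226.006), returning to the start.

Shape 2 is a closed polygon drawn with `<polygon>`. Its stroke #ff8800 means engrave at S158, F3354. After flipping Y the toolpath is (163.327,75.022) → (178.114,177.586) → (70.631,31.914) → (79.771,79.818) → (35.861,140.659) → (163.327,75.022), returning to the start.

Shape 3 is a circle drawn with `<circle>`. Its stroke #0000ff means score at S392, F1901. After flipping Y the toolpath is (52.636,136.358) → (50.936,141.589) → (46.486,144.822) → (40.986,144.822) → (36.536,141.589) → (34.836,136.358) → (36.536,131.127) → (40.986,127.894) → (46.486,127.894) → (50.936,131.127) → (52.636,136.358), returning to the start.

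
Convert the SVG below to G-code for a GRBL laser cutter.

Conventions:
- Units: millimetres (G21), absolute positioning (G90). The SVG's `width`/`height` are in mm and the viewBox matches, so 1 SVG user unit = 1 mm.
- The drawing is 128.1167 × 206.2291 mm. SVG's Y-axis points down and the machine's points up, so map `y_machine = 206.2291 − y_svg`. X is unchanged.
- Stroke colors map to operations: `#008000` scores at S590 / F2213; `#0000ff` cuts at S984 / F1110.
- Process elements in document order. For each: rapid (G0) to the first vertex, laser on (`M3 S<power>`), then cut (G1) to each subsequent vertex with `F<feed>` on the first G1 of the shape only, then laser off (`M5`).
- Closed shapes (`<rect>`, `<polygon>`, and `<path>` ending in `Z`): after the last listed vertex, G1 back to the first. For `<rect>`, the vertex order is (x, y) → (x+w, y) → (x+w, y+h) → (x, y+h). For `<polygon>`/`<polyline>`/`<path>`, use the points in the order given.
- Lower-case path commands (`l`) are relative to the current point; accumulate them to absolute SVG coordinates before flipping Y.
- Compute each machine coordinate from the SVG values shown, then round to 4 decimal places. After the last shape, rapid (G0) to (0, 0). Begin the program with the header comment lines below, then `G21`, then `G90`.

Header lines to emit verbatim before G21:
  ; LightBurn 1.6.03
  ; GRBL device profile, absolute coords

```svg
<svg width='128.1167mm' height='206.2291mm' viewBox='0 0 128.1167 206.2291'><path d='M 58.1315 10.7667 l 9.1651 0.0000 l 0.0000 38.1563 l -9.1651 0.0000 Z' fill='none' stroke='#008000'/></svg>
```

Since the viewBox matches the mm dimensions, user units are millimetres directly. The only transform is the Y-flip y_m = 206.2291 − y_svg.

Shape 1 is a rectangle drawn with `<path>`. Its stroke #008000 means score at S590, F2213. After flipping Y the toolpath is (58.1315,195.4624) → (67.2966,195.4624) → (67.2966,157.3061) → (58.1315,157.3061) → (58.1315,195.4624), returning to the start.

; LightBurn 1.6.03
; GRBL device profile, absolute coords
G21
G90
G0 X58.1315 Y195.4624
M3 S590
G1 X67.2966 Y195.4624 F2213
G1 X67.2966 Y157.3061
G1 X58.1315 Y157.3061
G1 X58.1315 Y195.4624
M5
G0 X0.0000 Y0.0000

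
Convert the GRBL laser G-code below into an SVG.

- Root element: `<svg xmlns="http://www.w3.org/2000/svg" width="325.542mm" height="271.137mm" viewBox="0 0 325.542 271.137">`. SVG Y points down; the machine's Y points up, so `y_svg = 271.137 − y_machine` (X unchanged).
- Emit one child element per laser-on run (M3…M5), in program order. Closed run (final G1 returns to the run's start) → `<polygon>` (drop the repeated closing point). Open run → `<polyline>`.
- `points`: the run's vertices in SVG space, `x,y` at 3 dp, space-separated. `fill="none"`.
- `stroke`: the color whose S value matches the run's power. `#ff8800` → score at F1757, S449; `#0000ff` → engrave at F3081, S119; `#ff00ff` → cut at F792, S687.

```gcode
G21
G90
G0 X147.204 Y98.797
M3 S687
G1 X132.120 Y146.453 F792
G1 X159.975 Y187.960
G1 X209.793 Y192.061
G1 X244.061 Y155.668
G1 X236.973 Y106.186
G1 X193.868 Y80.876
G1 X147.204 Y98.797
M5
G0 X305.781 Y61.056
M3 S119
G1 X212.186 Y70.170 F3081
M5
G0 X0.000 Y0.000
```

y_svg = 271.137 − y_m.

[1] S687→`#ff00ff` (cut); closed run; points: 147.204,172.340 132.120,124.684 159.975,83.177 209.793,79.076 244.061,115.469 236.973,164.951 193.868,190.261

[2] S119→`#0000ff` (engrave); open run; points: 305.781,210.081 212.186,200.967

<svg xmlns="http://www.w3.org/2000/svg" width="325.542mm" height="271.137mm" viewBox="0 0 325.542 271.137">
  <polygon points="147.204,172.340 132.120,124.684 159.975,83.177 209.793,79.076 244.061,115.469 236.973,164.951 193.868,190.261" fill="none" stroke="#ff00ff"/>
  <polyline points="305.781,210.081 212.186,200.967" fill="none" stroke="#0000ff"/>
</svg>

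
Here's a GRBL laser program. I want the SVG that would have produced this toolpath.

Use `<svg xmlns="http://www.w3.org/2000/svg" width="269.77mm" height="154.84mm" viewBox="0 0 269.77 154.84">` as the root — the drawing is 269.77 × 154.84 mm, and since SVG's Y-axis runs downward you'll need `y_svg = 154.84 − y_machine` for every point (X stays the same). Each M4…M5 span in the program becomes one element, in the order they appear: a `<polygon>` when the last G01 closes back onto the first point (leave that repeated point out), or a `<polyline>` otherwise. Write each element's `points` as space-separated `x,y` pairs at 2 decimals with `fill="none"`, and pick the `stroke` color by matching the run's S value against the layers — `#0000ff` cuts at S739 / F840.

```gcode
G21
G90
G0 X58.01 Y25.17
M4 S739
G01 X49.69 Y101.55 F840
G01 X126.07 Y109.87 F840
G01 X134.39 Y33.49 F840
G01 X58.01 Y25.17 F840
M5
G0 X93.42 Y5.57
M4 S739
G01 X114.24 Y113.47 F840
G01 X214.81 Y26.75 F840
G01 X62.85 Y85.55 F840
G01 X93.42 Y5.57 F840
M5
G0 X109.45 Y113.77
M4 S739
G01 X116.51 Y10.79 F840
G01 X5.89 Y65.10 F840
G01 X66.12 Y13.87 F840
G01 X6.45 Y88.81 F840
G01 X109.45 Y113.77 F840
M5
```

<svg xmlns="http://www.w3.org/2000/svg" width="269.77mm" height="154.84mm" viewBox="0 0 269.77 154.84">
  <polygon points="58.01,129.67 49.69,53.29 126.07,44.97 134.39,121.35" fill="none" stroke="#0000ff"/>
  <polygon points="93.42,149.27 114.24,41.37 214.81,128.09 62.85,69.29" fill="none" stroke="#0000ff"/>
  <polygon points="109.45,41.07 116.51,144.05 5.89,89.74 66.12,140.97 6.45,66.03" fill="none" stroke="#0000ff"/>
</svg>

Each laser-on run becomes one SVG element. Flip Y back into SVG space with y_svg = 154.84 − y_machine. Every run uses S739, so all elements get stroke `#0000ff` (cut).

Run 1: The run returns to its start, so emit a `<polygon>` with points (Y-flipped): 58.01,129.67 49.69,53.29 126.07,44.97 134.39,121.35.

Run 2: The run returns to its start, so emit a `<polygon>` with points (Y-flipped): 93.42,149.27 114.24,41.37 214.81,128.09 62.85,69.29.

Run 3: The run returns to its start, so emit a `<polygon>` with points (Y-flipped): 109.45,41.07 116.51,144.05 5.89,89.74 66.12,140.97 6.45,66.03.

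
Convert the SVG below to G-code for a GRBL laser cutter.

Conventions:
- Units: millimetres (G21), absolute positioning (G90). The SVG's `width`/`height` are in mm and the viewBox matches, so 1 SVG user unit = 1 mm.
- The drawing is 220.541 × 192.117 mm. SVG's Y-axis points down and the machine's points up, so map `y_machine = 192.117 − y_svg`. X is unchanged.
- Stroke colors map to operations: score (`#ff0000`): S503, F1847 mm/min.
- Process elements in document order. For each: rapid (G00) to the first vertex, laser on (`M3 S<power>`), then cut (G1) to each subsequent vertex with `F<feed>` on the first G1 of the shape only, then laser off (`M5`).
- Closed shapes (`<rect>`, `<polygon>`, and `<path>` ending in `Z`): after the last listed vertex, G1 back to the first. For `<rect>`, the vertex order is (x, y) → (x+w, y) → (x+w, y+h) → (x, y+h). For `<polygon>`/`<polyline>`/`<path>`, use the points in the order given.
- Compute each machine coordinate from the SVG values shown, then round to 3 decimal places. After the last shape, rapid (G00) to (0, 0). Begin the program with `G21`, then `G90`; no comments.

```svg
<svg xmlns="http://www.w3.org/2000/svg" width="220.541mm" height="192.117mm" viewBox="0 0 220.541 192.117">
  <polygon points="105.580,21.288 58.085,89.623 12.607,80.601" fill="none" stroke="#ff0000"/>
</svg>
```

1 u = 1 mm; y_m = 192.117 − y.

[1] `<polygon>` closed polygon, #ff0000→score S503 F1847: (105.580,170.829) → (58.085,102.494) → (12.607,111.516) → (105.580,170.829) (closed)

G21
G90
G00 X105.580 Y170.829
M3 S503
G1 X58.085 Y102.494 F1847
G1 X12.607 Y111.516
G1 X105.580 Y170.829
M5
G00 X0.000 Y0.000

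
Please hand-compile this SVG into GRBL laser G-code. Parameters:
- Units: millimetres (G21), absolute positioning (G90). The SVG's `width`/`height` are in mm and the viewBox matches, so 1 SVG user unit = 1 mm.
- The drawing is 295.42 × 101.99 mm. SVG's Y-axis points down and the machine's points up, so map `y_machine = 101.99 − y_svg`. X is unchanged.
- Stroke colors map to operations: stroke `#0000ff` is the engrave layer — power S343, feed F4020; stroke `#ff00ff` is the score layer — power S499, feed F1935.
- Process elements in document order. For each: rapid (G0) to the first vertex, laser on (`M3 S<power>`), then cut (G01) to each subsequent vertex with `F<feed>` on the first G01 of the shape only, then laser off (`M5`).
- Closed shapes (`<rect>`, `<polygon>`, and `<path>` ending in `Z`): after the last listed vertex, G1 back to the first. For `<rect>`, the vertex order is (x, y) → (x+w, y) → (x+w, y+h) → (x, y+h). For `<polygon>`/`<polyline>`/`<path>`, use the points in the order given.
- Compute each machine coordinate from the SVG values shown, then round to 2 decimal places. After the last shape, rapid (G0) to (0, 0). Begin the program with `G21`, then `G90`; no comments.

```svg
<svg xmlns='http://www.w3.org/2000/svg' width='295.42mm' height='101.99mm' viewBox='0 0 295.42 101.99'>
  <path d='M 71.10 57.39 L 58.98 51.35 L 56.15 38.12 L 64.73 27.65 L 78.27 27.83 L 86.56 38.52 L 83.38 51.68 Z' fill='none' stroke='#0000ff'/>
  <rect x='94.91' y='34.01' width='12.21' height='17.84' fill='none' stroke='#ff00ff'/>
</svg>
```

Since the viewBox matches the mm dimensions, user units are millimetres directly. The only transform is the Y-flip y_m = 101.99 − y_svg.

Shape 1 is a regular polygon drawn with `<path>`. Its stroke #0000ff means engrave at S343, F4020. After flipping Y the toolpath is (71.10,44.60) → (58.98,50.64) → (56.15,63.87) → (64.73,74.34) → (78.27,74.16) → (86.56,63.47) → (83.38,50.31) → (71.10,44.60), returning to the start.

Shape 2 is a rectangle drawn with `<rect>`. Its stroke #ff00ff means score at S499, F1935. After flipping Y the toolpath is (94.91,67.98) → (107.12,67.98) → (107.12,50.14) → (94.91,50.14) → (94.91,67.98), returning to the start.

G21
G90
G0 X71.10 Y44.60
M3 S343
G01 X58.98 Y50.64 F4020
G01 X56.15 Y63.87
G01 X64.73 Y74.34
G01 X78.27 Y74.16
G01 X86.56 Y63.47
G01 X83.38 Y50.31
G01 X71.10 Y44.60
M5
G0 X94.91 Y67.98
M3 S499
G01 X107.12 Y67.98 F1935
G01 X107.12 Y50.14
G01 X94.91 Y50.14
G01 X94.91 Y67.98
M5
G0 X0.00 Y0.00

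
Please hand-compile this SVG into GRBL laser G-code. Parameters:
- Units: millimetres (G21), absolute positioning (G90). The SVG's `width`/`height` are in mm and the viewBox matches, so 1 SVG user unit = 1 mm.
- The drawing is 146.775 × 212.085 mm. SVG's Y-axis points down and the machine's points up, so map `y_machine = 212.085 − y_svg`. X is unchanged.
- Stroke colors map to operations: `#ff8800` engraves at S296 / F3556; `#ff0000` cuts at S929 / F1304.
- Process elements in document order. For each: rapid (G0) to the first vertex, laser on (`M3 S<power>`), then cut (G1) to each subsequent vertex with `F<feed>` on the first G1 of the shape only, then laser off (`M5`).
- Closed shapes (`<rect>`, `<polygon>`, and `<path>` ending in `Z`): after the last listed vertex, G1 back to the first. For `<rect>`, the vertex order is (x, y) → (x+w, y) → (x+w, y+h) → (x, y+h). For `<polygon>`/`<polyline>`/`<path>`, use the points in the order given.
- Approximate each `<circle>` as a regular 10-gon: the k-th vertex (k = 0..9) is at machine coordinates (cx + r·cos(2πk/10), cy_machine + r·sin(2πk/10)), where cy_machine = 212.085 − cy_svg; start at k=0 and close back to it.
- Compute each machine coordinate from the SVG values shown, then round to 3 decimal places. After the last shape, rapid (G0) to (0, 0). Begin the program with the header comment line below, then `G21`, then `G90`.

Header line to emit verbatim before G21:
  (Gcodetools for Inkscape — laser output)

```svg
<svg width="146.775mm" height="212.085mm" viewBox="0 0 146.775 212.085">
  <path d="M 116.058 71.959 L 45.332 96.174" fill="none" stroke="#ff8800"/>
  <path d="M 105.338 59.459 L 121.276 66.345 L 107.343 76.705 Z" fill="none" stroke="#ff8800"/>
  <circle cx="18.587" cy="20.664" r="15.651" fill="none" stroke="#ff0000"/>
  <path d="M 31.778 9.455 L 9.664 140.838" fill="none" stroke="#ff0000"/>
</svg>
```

(Gcodetools for Inkscape — laser output)
G21
G90
G0 X116.058 Y140.126
M3 S296
G1 X45.332 Y115.911 F3556
M5
G0 X105.338 Y152.626
M3 S296
G1 X121.276 Y145.740 F3556
G1 X107.343 Y135.380
G1 X105.338 Y152.626
M5
G0 X34.238 Y191.421
M3 S929
G1 X31.249 Y200.620 F1304
G1 X23.423 Y206.306
G1 X13.751 Y206.306
G1 X5.925 Y200.620
G1 X2.936 Y191.421
G1 X5.925 Y182.222
G1 X13.751 Y176.536
G1 X23.423 Y176.536
G1 X31.249 Y182.222
G1 X34.238 Y191.421
M5
G0 X31.778 Y202.630
M3 S929
G1 X9.664 Y71.247 F1304
M5
G0 X0.000 Y0.000

viewBox `0 0 146.775 212.085` with mm width/height → 1 unit = 1 mm. Flip: y_m = 212.085 − y_svg.

**Shape 1** — `<path>` line segment, stroke `#ff8800` → engrave (S296, F3556). Machine vertices: (116.058,140.126) → (45.332,115.911). Open path.

**Shape 2** — `<path>` regular polygon, stroke `#ff8800` → engrave (S296, F3556). Machine vertices: (105.338,152.626) → (121.276,145.740) → (107.343,135.380) → (105.338,152.626). Closed: final G1 returns to the first vertex.

**Shape 3** — `<circle>` circle, stroke `#ff0000` → cut (S929, F1304). Machine vertices: (34.238,191.421) → (31.249,200.620) → (23.423,206.306) → (13.751,206.306) → (5.925,200.620) → (2.936,191.421) → (5.925,182.222) → (13.751,176.536) → (23.423,176.536) → (31.249,182.222) → (34.238,191.421). Closed: final G1 returns to the first vertex.

**Shape 4** — `<path>` line segment, stroke `#ff0000` → cut (S929, F1304). Machine vertices: (31.778,202.630) → (9.664,71.247). Open path.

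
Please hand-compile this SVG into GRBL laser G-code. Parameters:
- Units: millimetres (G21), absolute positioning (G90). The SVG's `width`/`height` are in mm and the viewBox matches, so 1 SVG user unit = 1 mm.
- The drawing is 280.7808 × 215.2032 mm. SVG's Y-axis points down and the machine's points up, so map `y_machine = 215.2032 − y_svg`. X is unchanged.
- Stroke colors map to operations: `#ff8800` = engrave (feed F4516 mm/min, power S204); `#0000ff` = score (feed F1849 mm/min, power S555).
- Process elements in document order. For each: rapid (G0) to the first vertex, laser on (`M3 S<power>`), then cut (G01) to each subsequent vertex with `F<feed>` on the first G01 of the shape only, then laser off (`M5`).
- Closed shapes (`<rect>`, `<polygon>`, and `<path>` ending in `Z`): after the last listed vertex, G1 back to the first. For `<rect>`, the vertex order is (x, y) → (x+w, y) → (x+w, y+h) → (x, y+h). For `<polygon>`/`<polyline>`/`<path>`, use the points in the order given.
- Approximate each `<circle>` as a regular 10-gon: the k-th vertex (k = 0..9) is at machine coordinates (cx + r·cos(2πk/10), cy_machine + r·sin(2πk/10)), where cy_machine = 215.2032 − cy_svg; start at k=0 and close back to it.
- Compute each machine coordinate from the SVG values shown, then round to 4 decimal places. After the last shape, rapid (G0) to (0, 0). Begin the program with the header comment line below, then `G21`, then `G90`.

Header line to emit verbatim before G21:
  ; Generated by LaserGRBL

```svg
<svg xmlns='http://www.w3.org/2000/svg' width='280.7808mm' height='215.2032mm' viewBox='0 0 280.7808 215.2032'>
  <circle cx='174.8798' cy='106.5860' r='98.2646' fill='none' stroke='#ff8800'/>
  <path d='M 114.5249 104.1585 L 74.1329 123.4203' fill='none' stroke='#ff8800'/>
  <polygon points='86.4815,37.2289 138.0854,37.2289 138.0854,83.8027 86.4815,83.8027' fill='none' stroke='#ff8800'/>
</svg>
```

; Generated by LaserGRBL
G21
G90
G0 X273.1444 Y108.6172
M3 S204
G01 X254.3775 Y166.3757 F4516
G01 X205.2452 Y202.0724
G01 X144.5144 Y202.0724
G01 X95.3821 Y166.3757
G01 X76.6152 Y108.6172
G01 X95.3821 Y50.8587
G01 X144.5144 Y15.1620
G01 X205.2452 Y15.1620
G01 X254.3775 Y50.8587
G01 X273.1444 Y108.6172
M5
G0 X114.5249 Y111.0447
M3 S204
G01 X74.1329 Y91.7829 F4516
M5
G0 X86.4815 Y177.9743
M3 S204
G01 X138.0854 Y177.9743 F4516
G01 X138.0854 Y131.4005
G01 X86.4815 Y131.4005
G01 X86.4815 Y177.9743
M5
G0 X0.0000 Y0.0000

Since the viewBox matches the mm dimensions, user units are millimetres directly. The only transform is the Y-flip y_m = 215.2032 − y_svg.

Shape 1 is a circle drawn with `<circle>`. Its stroke #ff8800 means engrave at S204, F4516. After flipping Y the toolpath is (273.1444,108.6172) → (254.3775,166.3757) → (205.2452,202.0724) → (144.5144,202.0724) → (95.3821,166.3757) → (76.6152,108.6172) → (95.3821,50.8587) → (144.5144,15.1620) → (205.2452,15.1620) → (254.3775,50.8587) → (273.1444,108.6172), returning to the start.

Shape 2 is a line segment drawn with `<path>`. Its stroke #ff8800 means engrave at S204, F4516. After flipping Y the toolpath is (114.5249,111.0447) → (74.1329,91.7829).

Shape 3 is a rectangle drawn with `<polygon>`. Its stroke #ff8800 means engrave at S204, F4516. After flipping Y the toolpath is (86.4815,177.9743) → (138.0854,177.9743) → (138.0854,131.4005) → (86.4815,131.4005) → (86.4815,177.9743), returning to the start.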